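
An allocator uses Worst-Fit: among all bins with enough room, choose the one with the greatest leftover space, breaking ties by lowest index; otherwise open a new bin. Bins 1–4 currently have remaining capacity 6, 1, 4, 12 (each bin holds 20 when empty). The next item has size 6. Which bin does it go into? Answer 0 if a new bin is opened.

4

Bins with room: bin 1 (6), bin 4 (12).
Most room is bin 4 with 12 free.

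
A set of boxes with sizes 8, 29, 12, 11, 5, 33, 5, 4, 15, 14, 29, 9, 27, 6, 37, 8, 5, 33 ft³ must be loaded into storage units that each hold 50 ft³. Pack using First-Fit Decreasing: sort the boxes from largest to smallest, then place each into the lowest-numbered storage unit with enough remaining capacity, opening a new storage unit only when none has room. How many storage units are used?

Sorted descending: 37, 33, 33, 29, 29, 27, 15, 14, 12, 11, 9, 8, 8, 6, 5, 5, 5, 4.
storage unit 1: place 37 ft³, 13 ft³ left
storage unit 2: place 33 ft³, 17 ft³ left
storage unit 3: place 33 ft³, 17 ft³ left
storage unit 4: place 29 ft³, 21 ft³ left
storage unit 5: place 29 ft³, 21 ft³ left
storage unit 6: place 27 ft³, 23 ft³ left
storage unit 2: place 15 ft³, 2 ft³ left
storage unit 3: place 14 ft³, 3 ft³ left
storage unit 1: place 12 ft³, 1 ft³ left
storage unit 4: place 11 ft³, 10 ft³ left
storage unit 4: place 9 ft³, 1 ft³ left
storage unit 5: place 8 ft³, 13 ft³ left
storage unit 5: place 8 ft³, 5 ft³ left
storage unit 6: place 6 ft³, 17 ft³ left
storage unit 5: place 5 ft³, 0 ft³ left
storage unit 6: place 5 ft³, 12 ft³ left
storage unit 6: place 5 ft³, 7 ft³ left
storage unit 6: place 4 ft³, 3 ft³ left

6 storage units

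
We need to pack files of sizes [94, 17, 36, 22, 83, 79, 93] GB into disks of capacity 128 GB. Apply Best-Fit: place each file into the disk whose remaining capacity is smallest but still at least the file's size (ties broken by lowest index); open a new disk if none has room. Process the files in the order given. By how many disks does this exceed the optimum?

1

Best-Fit: [94,17] [36,22] [83] [79] [93] → 5 disks.
Total size 424 GB; any packing needs at least ⌈424/128⌉ = 4 disks.
An optimal packing achieves that bound: [94,22] [93,17] [83,36] [79] → 4 disks.
Excess: 5 − 4 = 1.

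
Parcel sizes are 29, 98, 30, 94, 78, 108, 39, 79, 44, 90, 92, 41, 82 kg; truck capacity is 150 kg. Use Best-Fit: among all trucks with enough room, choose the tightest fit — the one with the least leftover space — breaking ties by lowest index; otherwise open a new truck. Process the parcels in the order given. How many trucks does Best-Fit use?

Put 29 kg in truck 1; 121 kg remain.
Put 98 kg in truck 1; 23 kg remain.
Put 30 kg in truck 2; 120 kg remain.
Put 94 kg in truck 2; 26 kg remain.
Put 78 kg in truck 3; 72 kg remain.
Put 108 kg in truck 4; 42 kg remain.
Put 39 kg in truck 4; 3 kg remain.
Put 79 kg in truck 5; 71 kg remain.
Put 44 kg in truck 5; 27 kg remain.
Put 90 kg in truck 6; 60 kg remain.
Put 92 kg in truck 7; 58 kg remain.
Put 41 kg in truck 7; 17 kg remain.
Put 82 kg in truck 8; 68 kg remain.

8 trucks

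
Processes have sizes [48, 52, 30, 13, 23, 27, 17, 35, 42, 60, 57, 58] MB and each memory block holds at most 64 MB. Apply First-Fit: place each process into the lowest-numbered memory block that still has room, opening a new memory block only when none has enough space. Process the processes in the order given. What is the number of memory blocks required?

memory block 1: place 48 MB, 16 MB left
memory block 2: place 52 MB, 12 MB left
memory block 3: place 30 MB, 34 MB left
memory block 1: place 13 MB, 3 MB left
memory block 3: place 23 MB, 11 MB left
memory block 4: place 27 MB, 37 MB left
memory block 4: place 17 MB, 20 MB left
memory block 5: place 35 MB, 29 MB left
memory block 6: place 42 MB, 22 MB left
memory block 7: place 60 MB, 4 MB left
memory block 8: place 57 MB, 7 MB left
memory block 9: place 58 MB, 6 MB left
Final memory blocks: [48,13] [52] [30,23] [27,17] [35] [42] [60] [57] [58].

9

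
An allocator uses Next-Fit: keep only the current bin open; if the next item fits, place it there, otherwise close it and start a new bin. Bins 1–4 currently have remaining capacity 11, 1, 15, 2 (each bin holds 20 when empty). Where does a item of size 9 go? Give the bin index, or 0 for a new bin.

0

Next-Fit only looks at bin 4, which has 2 free.
9 does not fit, so a new bin is opened.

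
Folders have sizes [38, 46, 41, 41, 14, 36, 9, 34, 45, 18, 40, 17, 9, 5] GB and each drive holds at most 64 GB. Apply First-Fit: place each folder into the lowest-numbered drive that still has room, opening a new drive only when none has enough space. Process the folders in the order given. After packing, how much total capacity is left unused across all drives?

Put 38 GB in drive 1; 26 GB remain.
Put 46 GB in drive 2; 18 GB remain.
Put 41 GB in drive 3; 23 GB remain.
Put 41 GB in drive 4; 23 GB remain.
Put 14 GB in drive 1; 12 GB remain.
Put 36 GB in drive 5; 28 GB remain.
Put 9 GB in drive 1; 3 GB remain.
Put 34 GB in drive 6; 30 GB remain.
Put 45 GB in drive 7; 19 GB remain.
Put 18 GB in drive 2; 0 GB remain.
Put 40 GB in drive 8; 24 GB remain.
Put 17 GB in drive 3; 6 GB remain.
Put 9 GB in drive 4; 14 GB remain.
Put 5 GB in drive 3; 1 GB remain.
8 drives × 64 GB = 512 GB; used 393 GB; unused 119 GB.

119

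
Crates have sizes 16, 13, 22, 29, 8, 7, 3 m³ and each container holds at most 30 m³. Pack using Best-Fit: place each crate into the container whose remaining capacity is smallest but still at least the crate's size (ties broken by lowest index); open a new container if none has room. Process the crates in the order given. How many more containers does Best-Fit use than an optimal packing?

0

Best-Fit: [16,13] [22,8] [29] [7,3] → 4 containers.
Total size 98 m³; any packing needs at least ⌈98/30⌉ = 4 containers.
So 4 is already optimal.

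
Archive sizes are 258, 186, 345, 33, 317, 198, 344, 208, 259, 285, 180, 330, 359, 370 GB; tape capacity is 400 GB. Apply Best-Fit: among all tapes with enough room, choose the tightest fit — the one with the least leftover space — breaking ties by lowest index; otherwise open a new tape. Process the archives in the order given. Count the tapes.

11

tape 1: place 258 GB, 142 GB left
tape 2: place 186 GB, 214 GB left
tape 3: place 345 GB, 55 GB left
tape 3: place 33 GB, 22 GB left
tape 4: place 317 GB, 83 GB left
tape 2: place 198 GB, 16 GB left
tape 5: place 344 GB, 56 GB left
tape 6: place 208 GB, 192 GB left
tape 7: place 259 GB, 141 GB left
tape 8: place 285 GB, 115 GB left
tape 6: place 180 GB, 12 GB left
tape 9: place 330 GB, 70 GB left
tape 10: place 359 GB, 41 GB left
tape 11: place 370 GB, 30 GB left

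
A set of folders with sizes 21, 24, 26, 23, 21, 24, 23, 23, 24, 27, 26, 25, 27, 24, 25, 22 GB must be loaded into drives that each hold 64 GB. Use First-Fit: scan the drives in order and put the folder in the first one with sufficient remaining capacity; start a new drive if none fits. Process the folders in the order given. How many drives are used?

21 GB → drive 1 (remaining 43 GB)
24 GB → drive 1 (remaining 19 GB)
26 GB → drive 2 (remaining 38 GB)
23 GB → drive 2 (remaining 15 GB)
21 GB → drive 3 (remaining 43 GB)
24 GB → drive 3 (remaining 19 GB)
23 GB → drive 4 (remaining 41 GB)
23 GB → drive 4 (remaining 18 GB)
24 GB → drive 5 (remaining 40 GB)
27 GB → drive 5 (remaining 13 GB)
26 GB → drive 6 (remaining 38 GB)
25 GB → drive 6 (remaining 13 GB)
27 GB → drive 7 (remaining 37 GB)
24 GB → drive 7 (remaining 13 GB)
25 GB → drive 8 (remaining 39 GB)
22 GB → drive 8 (remaining 17 GB)

8 drives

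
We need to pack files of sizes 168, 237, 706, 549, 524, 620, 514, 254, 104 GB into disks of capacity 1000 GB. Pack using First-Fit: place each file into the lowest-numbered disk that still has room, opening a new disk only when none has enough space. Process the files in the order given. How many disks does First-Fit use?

5

disk 1: place 168 GB, 832 GB left
disk 1: place 237 GB, 595 GB left
disk 2: place 706 GB, 294 GB left
disk 1: place 549 GB, 46 GB left
disk 3: place 524 GB, 476 GB left
disk 4: place 620 GB, 380 GB left
disk 5: place 514 GB, 486 GB left
disk 2: place 254 GB, 40 GB left
disk 3: place 104 GB, 372 GB left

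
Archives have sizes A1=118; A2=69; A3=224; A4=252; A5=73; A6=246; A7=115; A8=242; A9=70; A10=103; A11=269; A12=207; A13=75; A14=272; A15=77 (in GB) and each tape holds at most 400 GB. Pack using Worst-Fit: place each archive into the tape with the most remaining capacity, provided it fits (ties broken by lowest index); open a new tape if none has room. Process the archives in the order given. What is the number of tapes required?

tape 1: place A1 (118 GB), 282 GB left
tape 1: place A2 (69 GB), 213 GB left
tape 2: place A3 (224 GB), 176 GB left
tape 3: place A4 (252 GB), 148 GB left
tape 1: place A5 (73 GB), 140 GB left
tape 4: place A6 (246 GB), 154 GB left
tape 2: place A7 (115 GB), 61 GB left
tape 5: place A8 (242 GB), 158 GB left
tape 5: place A9 (70 GB), 88 GB left
tape 4: place A10 (103 GB), 51 GB left
tape 6: place A11 (269 GB), 131 GB left
tape 7: place A12 (207 GB), 193 GB left
tape 7: place A13 (75 GB), 118 GB left
tape 8: place A14 (272 GB), 128 GB left
tape 3: place A15 (77 GB), 71 GB left
Final tapes: [118,69,73] [224,115] [252,77] [246,103] [242,70] [269] [207,75] [272].

8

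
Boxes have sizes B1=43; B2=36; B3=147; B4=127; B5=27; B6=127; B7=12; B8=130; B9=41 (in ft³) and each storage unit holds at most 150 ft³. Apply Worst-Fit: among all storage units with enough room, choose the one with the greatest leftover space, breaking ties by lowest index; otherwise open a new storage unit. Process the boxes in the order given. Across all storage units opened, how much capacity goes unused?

210

Put B1 (43 ft³) in storage unit 1; 107 ft³ remain.
Put B2 (36 ft³) in storage unit 1; 71 ft³ remain.
Put B3 (147 ft³) in storage unit 2; 3 ft³ remain.
Put B4 (127 ft³) in storage unit 3; 23 ft³ remain.
Put B5 (27 ft³) in storage unit 1; 44 ft³ remain.
Put B6 (127 ft³) in storage unit 4; 23 ft³ remain.
Put B7 (12 ft³) in storage unit 1; 32 ft³ remain.
Put B8 (130 ft³) in storage unit 5; 20 ft³ remain.
Put B9 (41 ft³) in storage unit 6; 109 ft³ remain.
6 storage units × 150 ft³ = 900 ft³; used 690 ft³; unused 210 ft³.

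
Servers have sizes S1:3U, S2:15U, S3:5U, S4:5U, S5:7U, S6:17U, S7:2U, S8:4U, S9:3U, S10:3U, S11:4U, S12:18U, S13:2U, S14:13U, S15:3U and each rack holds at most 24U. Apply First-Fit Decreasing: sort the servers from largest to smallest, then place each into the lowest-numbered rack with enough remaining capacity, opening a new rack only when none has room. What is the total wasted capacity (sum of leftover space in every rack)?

Sorted descending: 18, 17, 15, 13, 7, 5, 5, 4, 4, 3, 3, 3, 3, 2, 2.
rack 1: place 18U, 6U left
rack 2: place 17U, 7U left
rack 3: place 15U, 9U left
rack 4: place 13U, 11U left
rack 2: place 7U, 0U left
rack 1: place 5U, 1U left
rack 3: place 5U, 4U left
rack 3: place 4U, 0U left
rack 4: place 4U, 7U left
rack 4: place 3U, 4U left
rack 4: place 3U, 1U left
rack 5: place 3U, 21U left
rack 5: place 3U, 18U left
rack 5: place 2U, 16U left
rack 5: place 2U, 14U left
5 racks × 24U = 120U; used 104U; unused 16U.

16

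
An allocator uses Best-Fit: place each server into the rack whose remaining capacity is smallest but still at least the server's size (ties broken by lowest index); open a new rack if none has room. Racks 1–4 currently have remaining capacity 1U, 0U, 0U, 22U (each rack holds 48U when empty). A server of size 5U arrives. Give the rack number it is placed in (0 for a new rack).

4

Racks with room: rack 4 (22U).
Tightest fit is rack 4 with 22U free.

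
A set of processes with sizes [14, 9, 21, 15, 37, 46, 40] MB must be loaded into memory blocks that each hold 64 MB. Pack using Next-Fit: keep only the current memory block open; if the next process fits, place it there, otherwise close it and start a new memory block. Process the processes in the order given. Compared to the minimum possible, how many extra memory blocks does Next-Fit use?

1

Next-Fit: [14,9,21,15] [37] [46] [40] → 4 memory blocks.
Total size 182 MB; any packing needs at least ⌈182/64⌉ = 3 memory blocks.
An optimal packing achieves that bound: [46,15] [40,21] [37,14,9] → 3 memory blocks.
Excess: 4 − 3 = 1.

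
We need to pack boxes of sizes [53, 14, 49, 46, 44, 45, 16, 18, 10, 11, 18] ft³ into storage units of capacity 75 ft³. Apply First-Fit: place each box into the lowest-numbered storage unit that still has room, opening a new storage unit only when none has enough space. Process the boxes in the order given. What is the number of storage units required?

5

Put 53 ft³ in storage unit 1; 22 ft³ remain.
Put 14 ft³ in storage unit 1; 8 ft³ remain.
Put 49 ft³ in storage unit 2; 26 ft³ remain.
Put 46 ft³ in storage unit 3; 29 ft³ remain.
Put 44 ft³ in storage unit 4; 31 ft³ remain.
Put 45 ft³ in storage unit 5; 30 ft³ remain.
Put 16 ft³ in storage unit 2; 10 ft³ remain.
Put 18 ft³ in storage unit 3; 11 ft³ remain.
Put 10 ft³ in storage unit 2; 0 ft³ remain.
Put 11 ft³ in storage unit 3; 0 ft³ remain.
Put 18 ft³ in storage unit 4; 13 ft³ remain.
Final storage units: [53,14] [49,16,10] [46,18,11] [44,18] [45].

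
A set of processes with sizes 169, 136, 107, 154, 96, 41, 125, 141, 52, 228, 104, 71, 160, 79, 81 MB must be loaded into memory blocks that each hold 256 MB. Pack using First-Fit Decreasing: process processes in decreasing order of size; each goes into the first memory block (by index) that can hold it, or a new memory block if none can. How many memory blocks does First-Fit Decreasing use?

8

Sorted descending: 228, 169, 160, 154, 141, 136, 125, 107, 104, 96, 81, 79, 71, 52, 41.
228 MB → memory block 1 (remaining 28 MB)
169 MB → memory block 2 (remaining 87 MB)
160 MB → memory block 3 (remaining 96 MB)
154 MB → memory block 4 (remaining 102 MB)
141 MB → memory block 5 (remaining 115 MB)
136 MB → memory block 6 (remaining 120 MB)
125 MB → memory block 7 (remaining 131 MB)
107 MB → memory block 5 (remaining 8 MB)
104 MB → memory block 6 (remaining 16 MB)
96 MB → memory block 3 (remaining 0 MB)
81 MB → memory block 2 (remaining 6 MB)
79 MB → memory block 4 (remaining 23 MB)
71 MB → memory block 7 (remaining 60 MB)
52 MB → memory block 7 (remaining 8 MB)
41 MB → memory block 8 (remaining 215 MB)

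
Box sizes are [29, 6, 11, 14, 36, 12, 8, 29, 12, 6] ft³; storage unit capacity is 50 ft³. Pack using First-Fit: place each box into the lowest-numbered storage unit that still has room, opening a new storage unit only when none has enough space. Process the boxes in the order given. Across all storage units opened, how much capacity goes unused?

37

29 ft³ → storage unit 1 (remaining 21 ft³)
6 ft³ → storage unit 1 (remaining 15 ft³)
11 ft³ → storage unit 1 (remaining 4 ft³)
14 ft³ → storage unit 2 (remaining 36 ft³)
36 ft³ → storage unit 2 (remaining 0 ft³)
12 ft³ → storage unit 3 (remaining 38 ft³)
8 ft³ → storage unit 3 (remaining 30 ft³)
29 ft³ → storage unit 3 (remaining 1 ft³)
12 ft³ → storage unit 4 (remaining 38 ft³)
6 ft³ → storage unit 4 (remaining 32 ft³)
4 storage units × 50 ft³ = 200 ft³; used 163 ft³; unused 37 ft³.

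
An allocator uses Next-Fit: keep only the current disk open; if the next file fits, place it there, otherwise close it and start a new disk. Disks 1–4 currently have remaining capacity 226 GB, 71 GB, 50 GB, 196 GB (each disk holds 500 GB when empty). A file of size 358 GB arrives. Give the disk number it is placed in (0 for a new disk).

Next-Fit only looks at disk 4, which has 196 GB free.
358 GB does not fit, so a new disk is opened.

0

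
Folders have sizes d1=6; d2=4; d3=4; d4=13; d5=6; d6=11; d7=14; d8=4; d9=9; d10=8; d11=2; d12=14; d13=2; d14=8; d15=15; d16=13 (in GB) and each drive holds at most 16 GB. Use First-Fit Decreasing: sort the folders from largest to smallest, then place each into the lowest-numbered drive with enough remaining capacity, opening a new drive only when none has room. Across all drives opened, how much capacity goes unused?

Sorted descending: 15, 14, 14, 13, 13, 11, 9, 8, 8, 6, 6, 4, 4, 4, 2, 2.
Put 15 GB in drive 1; 1 GB remain.
Put 14 GB in drive 2; 2 GB remain.
Put 14 GB in drive 3; 2 GB remain.
Put 13 GB in drive 4; 3 GB remain.
Put 13 GB in drive 5; 3 GB remain.
Put 11 GB in drive 6; 5 GB remain.
Put 9 GB in drive 7; 7 GB remain.
Put 8 GB in drive 8; 8 GB remain.
Put 8 GB in drive 8; 0 GB remain.
Put 6 GB in drive 7; 1 GB remain.
Put 6 GB in drive 9; 10 GB remain.
Put 4 GB in drive 6; 1 GB remain.
Put 4 GB in drive 9; 6 GB remain.
Put 4 GB in drive 9; 2 GB remain.
Put 2 GB in drive 2; 0 GB remain.
Put 2 GB in drive 3; 0 GB remain.
9 drives × 16 GB = 144 GB; used 133 GB; unused 11 GB.

11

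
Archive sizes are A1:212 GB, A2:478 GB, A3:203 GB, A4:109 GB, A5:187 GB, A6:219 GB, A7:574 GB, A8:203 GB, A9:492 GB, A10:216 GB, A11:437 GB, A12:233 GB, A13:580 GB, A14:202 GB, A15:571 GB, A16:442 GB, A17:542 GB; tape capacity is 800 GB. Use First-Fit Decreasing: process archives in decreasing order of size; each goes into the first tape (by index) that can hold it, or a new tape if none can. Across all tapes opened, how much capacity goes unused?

500

Sorted descending: 580, 574, 571, 542, 492, 478, 442, 437, 233, 219, 216, 212, 203, 203, 202, 187, 109.
tape 1: place 580 GB, 220 GB left
tape 2: place 574 GB, 226 GB left
tape 3: place 571 GB, 229 GB left
tape 4: place 542 GB, 258 GB left
tape 5: place 492 GB, 308 GB left
tape 6: place 478 GB, 322 GB left
tape 7: place 442 GB, 358 GB left
tape 8: place 437 GB, 363 GB left
tape 4: place 233 GB, 25 GB left
tape 1: place 219 GB, 1 GB left
tape 2: place 216 GB, 10 GB left
tape 3: place 212 GB, 17 GB left
tape 5: place 203 GB, 105 GB left
tape 6: place 203 GB, 119 GB left
tape 7: place 202 GB, 156 GB left
tape 8: place 187 GB, 176 GB left
tape 6: place 109 GB, 10 GB left
8 tapes × 800 GB = 6400 GB; used 5900 GB; unused 500 GB.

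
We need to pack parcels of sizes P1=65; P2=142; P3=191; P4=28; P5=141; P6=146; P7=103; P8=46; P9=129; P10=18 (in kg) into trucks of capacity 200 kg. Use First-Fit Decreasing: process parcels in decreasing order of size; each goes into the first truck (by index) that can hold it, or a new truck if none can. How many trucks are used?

6

Sorted descending: 191, 146, 142, 141, 129, 103, 65, 46, 28, 18.
191 kg → truck 1 (remaining 9 kg)
146 kg → truck 2 (remaining 54 kg)
142 kg → truck 3 (remaining 58 kg)
141 kg → truck 4 (remaining 59 kg)
129 kg → truck 5 (remaining 71 kg)
103 kg → truck 6 (remaining 97 kg)
65 kg → truck 5 (remaining 6 kg)
46 kg → truck 2 (remaining 8 kg)
28 kg → truck 3 (remaining 30 kg)
18 kg → truck 3 (remaining 12 kg)
Final trucks: [191] [146,46] [142,28,18] [141] [129,65] [103].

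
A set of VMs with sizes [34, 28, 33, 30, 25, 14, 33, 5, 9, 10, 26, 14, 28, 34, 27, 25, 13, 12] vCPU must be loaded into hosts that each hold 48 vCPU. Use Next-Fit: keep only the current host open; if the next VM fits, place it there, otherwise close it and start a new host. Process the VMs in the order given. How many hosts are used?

Put 34 vCPU in host 1; 14 vCPU remain.
Put 28 vCPU in host 2; 20 vCPU remain.
Put 33 vCPU in host 3; 15 vCPU remain.
Put 30 vCPU in host 4; 18 vCPU remain.
Put 25 vCPU in host 5; 23 vCPU remain.
Put 14 vCPU in host 5; 9 vCPU remain.
Put 33 vCPU in host 6; 15 vCPU remain.
Put 5 vCPU in host 6; 10 vCPU remain.
Put 9 vCPU in host 6; 1 vCPU remain.
Put 10 vCPU in host 7; 38 vCPU remain.
Put 26 vCPU in host 7; 12 vCPU remain.
Put 14 vCPU in host 8; 34 vCPU remain.
Put 28 vCPU in host 8; 6 vCPU remain.
Put 34 vCPU in host 9; 14 vCPU remain.
Put 27 vCPU in host 10; 21 vCPU remain.
Put 25 vCPU in host 11; 23 vCPU remain.
Put 13 vCPU in host 11; 10 vCPU remain.
Put 12 vCPU in host 12; 36 vCPU remain.

12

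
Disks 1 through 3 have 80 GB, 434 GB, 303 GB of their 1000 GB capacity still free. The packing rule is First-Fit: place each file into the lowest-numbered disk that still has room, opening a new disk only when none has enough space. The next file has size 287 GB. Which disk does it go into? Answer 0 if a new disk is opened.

Disks with room: disk 2 (434 GB), disk 3 (303 GB).
The first with room is disk 2.

2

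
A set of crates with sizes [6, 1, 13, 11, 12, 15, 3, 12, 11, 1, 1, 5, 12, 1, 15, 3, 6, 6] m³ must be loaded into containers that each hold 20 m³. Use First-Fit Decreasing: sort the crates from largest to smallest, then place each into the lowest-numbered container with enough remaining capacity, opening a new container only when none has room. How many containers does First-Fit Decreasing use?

Sorted descending: 15, 15, 13, 12, 12, 12, 11, 11, 6, 6, 6, 5, 3, 3, 1, 1, 1, 1.
15 m³ → container 1 (remaining 5 m³)
15 m³ → container 2 (remaining 5 m³)
13 m³ → container 3 (remaining 7 m³)
12 m³ → container 4 (remaining 8 m³)
12 m³ → container 5 (remaining 8 m³)
12 m³ → container 6 (remaining 8 m³)
11 m³ → container 7 (remaining 9 m³)
11 m³ → container 8 (remaining 9 m³)
6 m³ → container 3 (remaining 1 m³)
6 m³ → container 4 (remaining 2 m³)
6 m³ → container 5 (remaining 2 m³)
5 m³ → container 1 (remaining 0 m³)
3 m³ → container 2 (remaining 2 m³)
3 m³ → container 6 (remaining 5 m³)
1 m³ → container 2 (remaining 1 m³)
1 m³ → container 2 (remaining 0 m³)
1 m³ → container 3 (remaining 0 m³)
1 m³ → container 4 (remaining 1 m³)
Final containers: [15,5] [15,3,1,1] [13,6,1] [12,6,1] [12,6] [12,3] [11] [11].

8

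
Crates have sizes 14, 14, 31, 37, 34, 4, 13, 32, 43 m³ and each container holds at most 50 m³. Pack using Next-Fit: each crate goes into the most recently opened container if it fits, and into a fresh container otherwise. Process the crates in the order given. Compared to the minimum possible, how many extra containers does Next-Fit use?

1

Next-Fit: [14,14] [31] [37] [34,4] [13,32] [43] → 6 containers.
Total size 222 m³; any packing needs at least ⌈222/50⌉ = 5 containers.
An optimal packing achieves that bound: [43,4] [37,13] [34,14] [32,14] [31] → 5 containers.
Excess: 6 − 5 = 1.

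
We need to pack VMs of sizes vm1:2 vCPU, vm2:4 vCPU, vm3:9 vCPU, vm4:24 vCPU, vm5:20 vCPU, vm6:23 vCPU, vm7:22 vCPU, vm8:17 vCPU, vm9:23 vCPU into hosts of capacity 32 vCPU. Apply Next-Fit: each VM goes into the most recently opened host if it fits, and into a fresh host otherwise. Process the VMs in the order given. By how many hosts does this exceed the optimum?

1

Next-Fit: [2,4,9] [24] [20] [23] [22] [17] [23] → 7 hosts.
6 VMs exceed 16 vCPU (half the capacity), and no two of those can share a host, so at least 6 hosts are needed.
An optimal packing achieves that bound: [24,4,2] [23,9] [23] [22] [20] [17] → 6 hosts.
Excess: 7 − 6 = 1.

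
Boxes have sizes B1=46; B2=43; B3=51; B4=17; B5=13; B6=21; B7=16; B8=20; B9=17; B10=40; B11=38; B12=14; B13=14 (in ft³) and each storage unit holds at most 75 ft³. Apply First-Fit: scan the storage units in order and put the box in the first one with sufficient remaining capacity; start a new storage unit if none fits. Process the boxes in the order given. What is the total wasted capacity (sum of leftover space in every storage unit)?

25

Put B1 (46 ft³) in storage unit 1; 29 ft³ remain.
Put B2 (43 ft³) in storage unit 2; 32 ft³ remain.
Put B3 (51 ft³) in storage unit 3; 24 ft³ remain.
Put B4 (17 ft³) in storage unit 1; 12 ft³ remain.
Put B5 (13 ft³) in storage unit 2; 19 ft³ remain.
Put B6 (21 ft³) in storage unit 3; 3 ft³ remain.
Put B7 (16 ft³) in storage unit 2; 3 ft³ remain.
Put B8 (20 ft³) in storage unit 4; 55 ft³ remain.
Put B9 (17 ft³) in storage unit 4; 38 ft³ remain.
Put B10 (40 ft³) in storage unit 5; 35 ft³ remain.
Put B11 (38 ft³) in storage unit 4; 0 ft³ remain.
Put B12 (14 ft³) in storage unit 5; 21 ft³ remain.
Put B13 (14 ft³) in storage unit 5; 7 ft³ remain.
5 storage units × 75 ft³ = 375 ft³; used 350 ft³; unused 25 ft³.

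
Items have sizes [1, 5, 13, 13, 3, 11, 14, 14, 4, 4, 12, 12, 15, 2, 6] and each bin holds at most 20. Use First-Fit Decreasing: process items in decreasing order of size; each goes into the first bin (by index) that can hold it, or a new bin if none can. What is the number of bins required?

Sorted descending: 15, 14, 14, 13, 13, 12, 12, 11, 6, 5, 4, 4, 3, 2, 1.
Put 15 in bin 1; 5 remain.
Put 14 in bin 2; 6 remain.
Put 14 in bin 3; 6 remain.
Put 13 in bin 4; 7 remain.
Put 13 in bin 5; 7 remain.
Put 12 in bin 6; 8 remain.
Put 12 in bin 7; 8 remain.
Put 11 in bin 8; 9 remain.
Put 6 in bin 2; 0 remain.
Put 5 in bin 1; 0 remain.
Put 4 in bin 3; 2 remain.
Put 4 in bin 4; 3 remain.
Put 3 in bin 4; 0 remain.
Put 2 in bin 3; 0 remain.
Put 1 in bin 5; 6 remain.
Final bins: [15,5] [14,6] [14,4,2] [13,4,3] [13,1] [12] [12] [11].

8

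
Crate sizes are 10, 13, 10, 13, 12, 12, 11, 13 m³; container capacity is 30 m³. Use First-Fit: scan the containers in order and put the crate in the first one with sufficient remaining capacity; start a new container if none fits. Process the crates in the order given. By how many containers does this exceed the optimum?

0

First-Fit: [10,13] [10,13] [12,12] [11,13] → 4 containers.
Total size 94 m³; any packing needs at least ⌈94/30⌉ = 4 containers.
So 4 is already optimal.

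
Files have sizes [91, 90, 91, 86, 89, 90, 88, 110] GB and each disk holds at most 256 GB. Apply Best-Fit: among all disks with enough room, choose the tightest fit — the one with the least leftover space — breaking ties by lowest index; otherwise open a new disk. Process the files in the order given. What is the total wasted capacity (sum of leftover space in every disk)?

289

disk 1: place 91 GB, 165 GB left
disk 1: place 90 GB, 75 GB left
disk 2: place 91 GB, 165 GB left
disk 2: place 86 GB, 79 GB left
disk 3: place 89 GB, 167 GB left
disk 3: place 90 GB, 77 GB left
disk 4: place 88 GB, 168 GB left
disk 4: place 110 GB, 58 GB left
4 disks × 256 GB = 1024 GB; used 735 GB; unused 289 GB.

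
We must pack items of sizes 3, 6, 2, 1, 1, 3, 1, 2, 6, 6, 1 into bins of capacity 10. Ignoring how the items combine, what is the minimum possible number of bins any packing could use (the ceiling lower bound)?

Total size = 3 + 6 + 2 + 1 + 1 + 3 + 1 + 2 + 6 + 6 + 1 = 32.
⌈32 / 10⌉ = 4.

4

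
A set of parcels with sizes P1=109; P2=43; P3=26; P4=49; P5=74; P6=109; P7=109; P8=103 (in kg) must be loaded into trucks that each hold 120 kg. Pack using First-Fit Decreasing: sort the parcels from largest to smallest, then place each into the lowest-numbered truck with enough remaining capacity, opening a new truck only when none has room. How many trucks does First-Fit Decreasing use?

6 trucks

Sorted descending: 109, 109, 109, 103, 74, 49, 43, 26.
Put 109 kg in truck 1; 11 kg remain.
Put 109 kg in truck 2; 11 kg remain.
Put 109 kg in truck 3; 11 kg remain.
Put 103 kg in truck 4; 17 kg remain.
Put 74 kg in truck 5; 46 kg remain.
Put 49 kg in truck 6; 71 kg remain.
Put 43 kg in truck 5; 3 kg remain.
Put 26 kg in truck 6; 45 kg remain.
Final trucks: [109] [109] [109] [103] [74,43] [49,26].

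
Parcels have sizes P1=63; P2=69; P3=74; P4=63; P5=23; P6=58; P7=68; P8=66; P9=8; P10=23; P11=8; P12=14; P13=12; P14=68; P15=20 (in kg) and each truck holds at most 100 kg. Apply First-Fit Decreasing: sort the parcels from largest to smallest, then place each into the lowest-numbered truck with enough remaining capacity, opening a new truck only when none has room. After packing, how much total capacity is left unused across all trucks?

163

Sorted descending: 74, 69, 68, 68, 66, 63, 63, 58, 23, 23, 20, 14, 12, 8, 8.
74 kg → truck 1 (remaining 26 kg)
69 kg → truck 2 (remaining 31 kg)
68 kg → truck 3 (remaining 32 kg)
68 kg → truck 4 (remaining 32 kg)
66 kg → truck 5 (remaining 34 kg)
63 kg → truck 6 (remaining 37 kg)
63 kg → truck 7 (remaining 37 kg)
58 kg → truck 8 (remaining 42 kg)
23 kg → truck 1 (remaining 3 kg)
23 kg → truck 2 (remaining 8 kg)
20 kg → truck 3 (remaining 12 kg)
14 kg → truck 4 (remaining 18 kg)
12 kg → truck 3 (remaining 0 kg)
8 kg → truck 2 (remaining 0 kg)
8 kg → truck 4 (remaining 10 kg)
8 trucks × 100 kg = 800 kg; used 637 kg; unused 163 kg.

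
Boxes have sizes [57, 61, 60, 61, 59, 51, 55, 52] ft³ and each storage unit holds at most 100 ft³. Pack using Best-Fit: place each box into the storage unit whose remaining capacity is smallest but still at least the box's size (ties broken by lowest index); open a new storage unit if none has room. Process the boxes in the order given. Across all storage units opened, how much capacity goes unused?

344

57 ft³ → storage unit 1 (remaining 43 ft³)
61 ft³ → storage unit 2 (remaining 39 ft³)
60 ft³ → storage unit 3 (remaining 40 ft³)
61 ft³ → storage unit 4 (remaining 39 ft³)
59 ft³ → storage unit 5 (remaining 41 ft³)
51 ft³ → storage unit 6 (remaining 49 ft³)
55 ft³ → storage unit 7 (remaining 45 ft³)
52 ft³ → storage unit 8 (remaining 48 ft³)
8 storage units × 100 ft³ = 800 ft³; used 456 ft³; unused 344 ft³.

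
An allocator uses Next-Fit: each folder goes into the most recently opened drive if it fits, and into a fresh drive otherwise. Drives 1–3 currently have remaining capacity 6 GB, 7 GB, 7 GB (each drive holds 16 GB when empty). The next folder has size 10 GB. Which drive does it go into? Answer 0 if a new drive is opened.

Next-Fit only looks at drive 3, which has 7 GB free.
10 GB does not fit, so a new drive is opened.

0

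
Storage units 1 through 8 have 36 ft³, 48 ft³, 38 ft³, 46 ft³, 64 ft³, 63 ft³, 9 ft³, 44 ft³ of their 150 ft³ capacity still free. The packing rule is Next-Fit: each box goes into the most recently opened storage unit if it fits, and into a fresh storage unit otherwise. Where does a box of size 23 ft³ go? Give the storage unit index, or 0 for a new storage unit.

8

Next-Fit only looks at storage unit 8, which has 44 ft³ free.
23 ft³ fits there.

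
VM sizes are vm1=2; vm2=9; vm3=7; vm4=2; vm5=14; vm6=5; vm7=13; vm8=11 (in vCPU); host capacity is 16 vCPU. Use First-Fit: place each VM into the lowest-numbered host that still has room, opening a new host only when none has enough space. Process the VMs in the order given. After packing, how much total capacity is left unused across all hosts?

17

Put vm1 (2 vCPU) in host 1; 14 vCPU remain.
Put vm2 (9 vCPU) in host 1; 5 vCPU remain.
Put vm3 (7 vCPU) in host 2; 9 vCPU remain.
Put vm4 (2 vCPU) in host 1; 3 vCPU remain.
Put vm5 (14 vCPU) in host 3; 2 vCPU remain.
Put vm6 (5 vCPU) in host 2; 4 vCPU remain.
Put vm7 (13 vCPU) in host 4; 3 vCPU remain.
Put vm8 (11 vCPU) in host 5; 5 vCPU remain.
5 hosts × 16 vCPU = 80 vCPU; used 63 vCPU; unused 17 vCPU.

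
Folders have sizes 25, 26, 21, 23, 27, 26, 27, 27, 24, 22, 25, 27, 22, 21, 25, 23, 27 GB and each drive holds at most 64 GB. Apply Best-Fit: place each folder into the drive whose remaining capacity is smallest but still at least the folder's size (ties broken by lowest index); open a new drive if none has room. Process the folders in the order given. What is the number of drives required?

9 drives

Put 25 GB in drive 1; 39 GB remain.
Put 26 GB in drive 1; 13 GB remain.
Put 21 GB in drive 2; 43 GB remain.
Put 23 GB in drive 2; 20 GB remain.
Put 27 GB in drive 3; 37 GB remain.
Put 26 GB in drive 3; 11 GB remain.
Put 27 GB in drive 4; 37 GB remain.
Put 27 GB in drive 4; 10 GB remain.
Put 24 GB in drive 5; 40 GB remain.
Put 22 GB in drive 5; 18 GB remain.
Put 25 GB in drive 6; 39 GB remain.
Put 27 GB in drive 6; 12 GB remain.
Put 22 GB in drive 7; 42 GB remain.
Put 21 GB in drive 7; 21 GB remain.
Put 25 GB in drive 8; 39 GB remain.
Put 23 GB in drive 8; 16 GB remain.
Put 27 GB in drive 9; 37 GB remain.
Final drives: [25,26] [21,23] [27,26] [27,27] [24,22] [25,27] [22,21] [25,23] [27].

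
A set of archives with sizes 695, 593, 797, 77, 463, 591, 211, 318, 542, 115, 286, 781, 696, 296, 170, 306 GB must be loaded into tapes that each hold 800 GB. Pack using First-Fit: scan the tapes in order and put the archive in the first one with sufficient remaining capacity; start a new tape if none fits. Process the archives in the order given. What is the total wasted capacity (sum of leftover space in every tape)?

1063

tape 1: place 695 GB, 105 GB left
tape 2: place 593 GB, 207 GB left
tape 3: place 797 GB, 3 GB left
tape 1: place 77 GB, 28 GB left
tape 4: place 463 GB, 337 GB left
tape 5: place 591 GB, 209 GB left
tape 4: place 211 GB, 126 GB left
tape 6: place 318 GB, 482 GB left
tape 7: place 542 GB, 258 GB left
tape 2: place 115 GB, 92 GB left
tape 6: place 286 GB, 196 GB left
tape 8: place 781 GB, 19 GB left
tape 9: place 696 GB, 104 GB left
tape 10: place 296 GB, 504 GB left
tape 5: place 170 GB, 39 GB left
tape 10: place 306 GB, 198 GB left
10 tapes × 800 GB = 8000 GB; used 6937 GB; unused 1063 GB.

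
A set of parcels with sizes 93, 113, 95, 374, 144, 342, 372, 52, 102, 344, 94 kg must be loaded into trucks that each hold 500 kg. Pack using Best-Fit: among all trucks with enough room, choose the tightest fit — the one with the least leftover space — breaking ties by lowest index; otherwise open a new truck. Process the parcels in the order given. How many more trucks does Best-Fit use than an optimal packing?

Best-Fit: [93,113,95,144,52] [374,102] [342] [372,94] [344] → 5 trucks.
Total size 2125 kg; any packing needs at least ⌈2125/500⌉ = 5 trucks.
So 5 is already optimal.

0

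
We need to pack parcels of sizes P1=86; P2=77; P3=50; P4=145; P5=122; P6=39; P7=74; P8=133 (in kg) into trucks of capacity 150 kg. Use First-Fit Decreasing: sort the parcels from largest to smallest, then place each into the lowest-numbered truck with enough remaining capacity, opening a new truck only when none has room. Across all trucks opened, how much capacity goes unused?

Sorted descending: 145, 133, 122, 86, 77, 74, 50, 39.
truck 1: place 145 kg, 5 kg left
truck 2: place 133 kg, 17 kg left
truck 3: place 122 kg, 28 kg left
truck 4: place 86 kg, 64 kg left
truck 5: place 77 kg, 73 kg left
truck 6: place 74 kg, 76 kg left
truck 4: place 50 kg, 14 kg left
truck 5: place 39 kg, 34 kg left
6 trucks × 150 kg = 900 kg; used 726 kg; unused 174 kg.

174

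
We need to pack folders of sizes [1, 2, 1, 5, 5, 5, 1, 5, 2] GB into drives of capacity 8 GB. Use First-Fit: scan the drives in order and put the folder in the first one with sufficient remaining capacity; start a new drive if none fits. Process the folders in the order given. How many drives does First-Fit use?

1 GB → drive 1 (remaining 7 GB)
2 GB → drive 1 (remaining 5 GB)
1 GB → drive 1 (remaining 4 GB)
5 GB → drive 2 (remaining 3 GB)
5 GB → drive 3 (remaining 3 GB)
5 GB → drive 4 (remaining 3 GB)
1 GB → drive 1 (remaining 3 GB)
5 GB → drive 5 (remaining 3 GB)
2 GB → drive 1 (remaining 1 GB)

5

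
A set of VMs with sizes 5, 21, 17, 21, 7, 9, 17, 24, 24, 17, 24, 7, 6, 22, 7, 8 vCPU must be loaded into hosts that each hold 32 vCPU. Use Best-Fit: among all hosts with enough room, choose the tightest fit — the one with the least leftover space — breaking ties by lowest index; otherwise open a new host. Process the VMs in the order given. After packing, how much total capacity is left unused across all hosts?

host 1: place 5 vCPU, 27 vCPU left
host 1: place 21 vCPU, 6 vCPU left
host 2: place 17 vCPU, 15 vCPU left
host 3: place 21 vCPU, 11 vCPU left
host 3: place 7 vCPU, 4 vCPU left
host 2: place 9 vCPU, 6 vCPU left
host 4: place 17 vCPU, 15 vCPU left
host 5: place 24 vCPU, 8 vCPU left
host 6: place 24 vCPU, 8 vCPU left
host 7: place 17 vCPU, 15 vCPU left
host 8: place 24 vCPU, 8 vCPU left
host 5: place 7 vCPU, 1 vCPU left
host 1: place 6 vCPU, 0 vCPU left
host 9: place 22 vCPU, 10 vCPU left
host 6: place 7 vCPU, 1 vCPU left
host 8: place 8 vCPU, 0 vCPU left
9 hosts × 32 vCPU = 288 vCPU; used 236 vCPU; unused 52 vCPU.

52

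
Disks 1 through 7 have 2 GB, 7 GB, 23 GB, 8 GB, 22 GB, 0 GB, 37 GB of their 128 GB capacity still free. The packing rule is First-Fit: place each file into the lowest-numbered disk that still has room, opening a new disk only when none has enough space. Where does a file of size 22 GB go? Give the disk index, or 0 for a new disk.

Disks with room: disk 3 (23 GB), disk 5 (22 GB), disk 7 (37 GB).
The first with room is disk 3.

3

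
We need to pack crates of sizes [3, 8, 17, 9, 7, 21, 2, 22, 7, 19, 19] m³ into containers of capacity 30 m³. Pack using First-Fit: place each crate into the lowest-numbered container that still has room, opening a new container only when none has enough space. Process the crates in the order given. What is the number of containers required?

container 1: place 3 m³, 27 m³ left
container 1: place 8 m³, 19 m³ left
container 1: place 17 m³, 2 m³ left
container 2: place 9 m³, 21 m³ left
container 2: place 7 m³, 14 m³ left
container 3: place 21 m³, 9 m³ left
container 1: place 2 m³, 0 m³ left
container 4: place 22 m³, 8 m³ left
container 2: place 7 m³, 7 m³ left
container 5: place 19 m³, 11 m³ left
container 6: place 19 m³, 11 m³ left

6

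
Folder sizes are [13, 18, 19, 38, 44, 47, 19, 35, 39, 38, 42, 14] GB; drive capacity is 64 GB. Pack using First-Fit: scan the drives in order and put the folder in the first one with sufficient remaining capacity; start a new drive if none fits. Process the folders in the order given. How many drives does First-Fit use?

drive 1: place 13 GB, 51 GB left
drive 1: place 18 GB, 33 GB left
drive 1: place 19 GB, 14 GB left
drive 2: place 38 GB, 26 GB left
drive 3: place 44 GB, 20 GB left
drive 4: place 47 GB, 17 GB left
drive 2: place 19 GB, 7 GB left
drive 5: place 35 GB, 29 GB left
drive 6: place 39 GB, 25 GB left
drive 7: place 38 GB, 26 GB left
drive 8: place 42 GB, 22 GB left
drive 1: place 14 GB, 0 GB left

8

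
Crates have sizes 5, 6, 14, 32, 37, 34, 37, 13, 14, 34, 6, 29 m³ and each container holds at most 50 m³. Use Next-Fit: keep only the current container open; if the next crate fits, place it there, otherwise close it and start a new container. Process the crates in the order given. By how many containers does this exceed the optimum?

Next-Fit: [5,6,14] [32] [37] [34] [37,13] [14,34] [6,29] → 7 containers.
Total size 261 m³; any packing needs at least ⌈261/50⌉ = 6 containers.
An optimal packing achieves that bound: [37,13] [37,6,6] [34,14] [34,14] [32,5] [29] → 6 containers.
Excess: 7 − 6 = 1.

1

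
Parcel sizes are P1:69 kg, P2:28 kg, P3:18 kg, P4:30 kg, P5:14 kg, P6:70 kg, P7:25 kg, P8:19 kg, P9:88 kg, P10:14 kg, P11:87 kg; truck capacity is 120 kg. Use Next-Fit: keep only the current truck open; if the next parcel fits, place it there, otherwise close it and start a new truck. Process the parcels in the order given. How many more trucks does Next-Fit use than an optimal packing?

Next-Fit: [69,28,18] [30,14,70] [25,19] [88,14] [87] → 5 trucks.
Total size 462 kg; any packing needs at least ⌈462/120⌉ = 4 trucks.
An optimal packing achieves that bound: [88,30] [87,28] [70,25,19] [69,18,14,14] → 4 trucks.
Excess: 5 − 4 = 1.

1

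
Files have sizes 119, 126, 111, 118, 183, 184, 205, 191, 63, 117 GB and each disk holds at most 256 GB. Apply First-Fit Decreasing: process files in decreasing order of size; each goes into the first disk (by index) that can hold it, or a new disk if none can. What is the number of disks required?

Sorted descending: 205, 191, 184, 183, 126, 119, 118, 117, 111, 63.
205 GB → disk 1 (remaining 51 GB)
191 GB → disk 2 (remaining 65 GB)
184 GB → disk 3 (remaining 72 GB)
183 GB → disk 4 (remaining 73 GB)
126 GB → disk 5 (remaining 130 GB)
119 GB → disk 5 (remaining 11 GB)
118 GB → disk 6 (remaining 138 GB)
117 GB → disk 6 (remaining 21 GB)
111 GB → disk 7 (remaining 145 GB)
63 GB → disk 2 (remaining 2 GB)
Final disks: [205] [191,63] [184] [183] [126,119] [118,117] [111].

7 disks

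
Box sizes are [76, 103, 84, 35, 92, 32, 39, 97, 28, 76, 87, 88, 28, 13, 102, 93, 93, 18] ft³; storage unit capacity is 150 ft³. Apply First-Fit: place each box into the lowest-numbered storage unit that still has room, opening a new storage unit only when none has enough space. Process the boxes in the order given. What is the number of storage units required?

11

storage unit 1: place 76 ft³, 74 ft³ left
storage unit 2: place 103 ft³, 47 ft³ left
storage unit 3: place 84 ft³, 66 ft³ left
storage unit 1: place 35 ft³, 39 ft³ left
storage unit 4: place 92 ft³, 58 ft³ left
storage unit 1: place 32 ft³, 7 ft³ left
storage unit 2: place 39 ft³, 8 ft³ left
storage unit 5: place 97 ft³, 53 ft³ left
storage unit 3: place 28 ft³, 38 ft³ left
storage unit 6: place 76 ft³, 74 ft³ left
storage unit 7: place 87 ft³, 63 ft³ left
storage unit 8: place 88 ft³, 62 ft³ left
storage unit 3: place 28 ft³, 10 ft³ left
storage unit 4: place 13 ft³, 45 ft³ left
storage unit 9: place 102 ft³, 48 ft³ left
storage unit 10: place 93 ft³, 57 ft³ left
storage unit 11: place 93 ft³, 57 ft³ left
storage unit 4: place 18 ft³, 27 ft³ left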